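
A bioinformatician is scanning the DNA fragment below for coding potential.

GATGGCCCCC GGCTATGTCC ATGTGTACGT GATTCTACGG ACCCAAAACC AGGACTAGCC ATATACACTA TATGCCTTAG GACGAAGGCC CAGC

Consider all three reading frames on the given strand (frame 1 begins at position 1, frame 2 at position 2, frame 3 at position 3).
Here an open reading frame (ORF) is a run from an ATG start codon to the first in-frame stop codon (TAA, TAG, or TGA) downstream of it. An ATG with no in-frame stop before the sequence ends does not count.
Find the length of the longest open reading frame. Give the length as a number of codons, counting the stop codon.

Frame 1: GAT GGC CCC CGG CTA TGT CCA TGT GTA CGT GAT TCT ACG GAC CCA AAA CCA GGA CTA GCC ATA TAC ACT ATA TGC CTT AGG ACG AAG GCC CAG — no ATG→stop ORF.
Frame 2: ATG GCC CCC GGC TAT GTC CAT GTG TAC GTG ATT CTA CGG ACC CAA AAC CAG GAC TAG CCA TAT ACA CTA TAT GCC TTA GGA CGA AGG CCC AGC — ATG at 2, stop TAG at 56 → 57 nt.
Frame 3: TGG CCC CCG GCT ATG TCC ATG TGT ACG TGA TTC TAC GGA CCC AAA ACC AGG ACT AGC CAT ATA CAC TAT ATG CCT TAG GAC GAA GGC CCA — ATG at 15, stop TGA at 30 → 18 nt; ATG at 21, stop TGA at 30 → 12 nt; ATG at 72, stop TAG at 78 → 9 nt.
Longest: frame 2, positions 2–58, 57 nt = 19 codons = 18 aa. → 19 codons.

19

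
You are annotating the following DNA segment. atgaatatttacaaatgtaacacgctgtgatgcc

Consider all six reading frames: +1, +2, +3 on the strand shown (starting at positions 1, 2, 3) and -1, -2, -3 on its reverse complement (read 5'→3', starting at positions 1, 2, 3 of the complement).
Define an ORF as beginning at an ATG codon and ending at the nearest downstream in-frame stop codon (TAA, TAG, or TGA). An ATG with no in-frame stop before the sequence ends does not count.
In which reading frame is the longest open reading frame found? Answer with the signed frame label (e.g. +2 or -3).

+1

Reverse complement (5'→3'): GGCATCACAGCGTGTTACATTTGTAAATATTCAT
Frame +1: ATG AAT ATT TAC AAA TGT AAC ACG CTG TGA TGC — ATG at 1, stop TGA at 28 → 30 nt.
Frame +2: TGA ATA TTT ACA AAT GTA ACA CGC TGT GAT GCC — no ATG→stop ORF.
Frame +3: GAA TAT TTA CAA ATG TAA CAC GCT GTG ATG — ATG at 15, stop TAA at 18 → 6 nt.
Frame -1: GGC ATC ACA GCG TGT TAC ATT TGT AAA TAT TCA — no ATG→stop ORF.
Frame -2: GCA TCA CAG CGT GTT ACA TTT GTA AAT ATT CAT — no ATG→stop ORF.
Frame -3: CAT CAC AGC GTG TTA CAT TTG TAA ATA TTC — no ATG→stop ORF.
Longest ORF is 30 nt in frame +1 (positions 1–30).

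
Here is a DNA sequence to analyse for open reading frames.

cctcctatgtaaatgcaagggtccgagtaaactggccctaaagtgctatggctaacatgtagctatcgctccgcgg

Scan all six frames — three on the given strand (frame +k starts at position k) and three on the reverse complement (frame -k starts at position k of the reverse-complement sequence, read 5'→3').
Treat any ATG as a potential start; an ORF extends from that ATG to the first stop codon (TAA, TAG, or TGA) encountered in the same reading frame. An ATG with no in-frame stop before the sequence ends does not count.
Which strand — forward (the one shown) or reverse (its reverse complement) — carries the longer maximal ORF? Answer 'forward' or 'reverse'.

Reverse complement (5'→3'): CCGCGGAGCGATAGCTACATGTTAGCCATAGCACTTTAGGGCCAGTTTACTCGGACCCTTGCATTTACATAGGAGG
Frame +1: CCT CCT ATG TAA ATG CAA GGG TCC GAG TAA ACT GGC CCT AAA GTG CTA TGG CTA ACA TGT AGC TAT CGC TCC GCG — ATG at 7, stop TAA at 10 → 6 nt; ATG at 13, stop TAA at 28 → 18 nt.
Frame +2: CTC CTA TGT AAA TGC AAG GGT CCG AGT AAA CTG GCC CTA AAG TGC TAT GGC TAA CAT GTA GCT ATC GCT CCG CGG — no ATG→stop ORF.
Frame +3: TCC TAT GTA AAT GCA AGG GTC CGA GTA AAC TGG CCC TAA AGT GCT ATG GCT AAC ATG TAG CTA TCG CTC CGC — ATG at 48, stop TAG at 60 → 15 nt; ATG at 57, stop TAG at 60 → 6 nt.
Frame -1: CCG CGG AGC GAT AGC TAC ATG TTA GCC ATA GCA CTT TAG GGC CAG TTT ACT CGG ACC CTT GCA TTT ACA TAG GAG — ATG at 19, stop TAG at 37 → 21 nt.
Frame -2: CGC GGA GCG ATA GCT ACA TGT TAG CCA TAG CAC TTT AGG GCC AGT TTA CTC GGA CCC TTG CAT TTA CAT AGG AGG — no ATG→stop ORF.
Frame -3: GCG GAG CGA TAG CTA CAT GTT AGC CAT AGC ACT TTA GGG CCA GTT TAC TCG GAC CCT TGC ATT TAC ATA GGA — no ATG→stop ORF.
Forward-strand max 18 nt; reverse-strand max 21 nt. The reverse strand has the longer ORF.

reverse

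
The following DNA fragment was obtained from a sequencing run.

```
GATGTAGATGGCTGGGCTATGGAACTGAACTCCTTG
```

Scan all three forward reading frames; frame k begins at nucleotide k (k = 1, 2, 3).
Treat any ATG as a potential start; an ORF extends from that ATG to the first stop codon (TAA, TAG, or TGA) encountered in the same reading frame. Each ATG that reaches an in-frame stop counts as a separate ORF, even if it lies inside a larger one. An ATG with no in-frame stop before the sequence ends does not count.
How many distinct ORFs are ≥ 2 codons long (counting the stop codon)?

Frame 1: GAT GTA GAT GGC TGG GCT ATG GAA CTG AAC TCC TTG — no ATG→stop ORF.
Frame 2: ATG TAG ATG GCT GGG CTA TGG AAC TGA ACT CCT — ATG at 2, stop TAG at 5 → 6 nt; ATG at 8, stop TGA at 26 → 21 nt.
Frame 3: TGT AGA TGG CTG GGC TAT GGA ACT GAA CTC CTT — no ATG→stop ORF.
ORFs ≥ 2 codons: frame 2 2–7 (2 codons), frame 2 8–28 (7 codons). Count = 2.

2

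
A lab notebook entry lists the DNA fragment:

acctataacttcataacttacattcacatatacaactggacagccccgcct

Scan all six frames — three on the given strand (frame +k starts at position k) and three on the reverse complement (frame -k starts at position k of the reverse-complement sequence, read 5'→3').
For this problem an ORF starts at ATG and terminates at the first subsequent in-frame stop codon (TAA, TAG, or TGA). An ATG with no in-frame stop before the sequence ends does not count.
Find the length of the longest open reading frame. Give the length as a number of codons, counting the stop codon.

4

Reverse complement (5'→3'): AGGCGGGGCTGTCCAGTTGTATATGTGAATGTAAGTTATGAAGTTATAGGT
Frame +1: ACC TAT AAC TTC ATA ACT TAC ATT CAC ATA TAC AAC TGG ACA GCC CCG CCT — no ATG→stop ORF.
Frame +2: CCT ATA ACT TCA TAA CTT ACA TTC ACA TAT ACA ACT GGA CAG CCC CGC — no ATG→stop ORF.
Frame +3: CTA TAA CTT CAT AAC TTA CAT TCA CAT ATA CAA CTG GAC AGC CCC GCC — no ATG→stop ORF.
Frame -1: AGG CGG GGC TGT CCA GTT GTA TAT GTG AAT GTA AGT TAT GAA GTT ATA GGT — no ATG→stop ORF.
Frame -2: GGC GGG GCT GTC CAG TTG TAT ATG TGA ATG TAA GTT ATG AAG TTA TAG — ATG at 23, stop TGA at 26 → 6 nt; ATG at 29, stop TAA at 32 → 6 nt; ATG at 38, stop TAG at 47 → 12 nt.
Frame -3: GCG GGG CTG TCC AGT TGT ATA TGT GAA TGT AAG TTA TGA AGT TAT AGG — no ATG→stop ORF.
Longest: frame -2, positions 38–49, 12 nt = 4 codons = 3 aa. → 4 codons.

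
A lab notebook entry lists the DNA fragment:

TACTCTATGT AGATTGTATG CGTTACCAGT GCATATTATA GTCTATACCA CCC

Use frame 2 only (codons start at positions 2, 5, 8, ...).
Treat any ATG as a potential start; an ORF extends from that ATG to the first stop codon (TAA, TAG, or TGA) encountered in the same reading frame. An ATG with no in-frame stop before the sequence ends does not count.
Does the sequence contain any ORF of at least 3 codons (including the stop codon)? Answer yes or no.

Frame 2: ACT CTA TGT AGA TTG TAT GCG TTA CCA GTG CAT ATT ATA GTC TAT ACC ACC — no ATG→stop ORF.
Largest ORF found is 0 codons < 3, so no.

no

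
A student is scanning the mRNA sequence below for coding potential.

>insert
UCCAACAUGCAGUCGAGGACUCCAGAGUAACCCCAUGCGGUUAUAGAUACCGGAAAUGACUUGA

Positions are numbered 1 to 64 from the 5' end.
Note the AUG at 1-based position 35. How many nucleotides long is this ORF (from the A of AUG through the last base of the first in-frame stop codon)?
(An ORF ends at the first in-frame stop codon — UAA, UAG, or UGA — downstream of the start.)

Codons from position 35: AUG (35–37), CGG (38–40), UUA (41–43), UAG (44–46).
UAG is the first in-frame stop; ORF spans 35–46, 12 nucleotides.

12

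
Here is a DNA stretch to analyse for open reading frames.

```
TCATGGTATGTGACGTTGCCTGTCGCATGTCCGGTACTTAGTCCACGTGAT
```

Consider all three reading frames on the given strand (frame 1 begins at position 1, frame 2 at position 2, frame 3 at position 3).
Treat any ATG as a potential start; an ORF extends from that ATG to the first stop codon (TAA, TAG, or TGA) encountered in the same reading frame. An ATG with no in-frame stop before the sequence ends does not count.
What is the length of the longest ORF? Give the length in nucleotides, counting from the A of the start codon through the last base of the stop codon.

39

Frame 1: TCA TGG TAT GTG ACG TTG CCT GTC GCA TGT CCG GTA CTT AGT CCA CGT GAT — no ATG→stop ORF.
Frame 2: CAT GGT ATG TGA CGT TGC CTG TCG CAT GTC CGG TAC TTA GTC CAC GTG — ATG at 8, stop TGA at 11 → 6 nt.
Frame 3: ATG GTA TGT GAC GTT GCC TGT CGC ATG TCC GGT ACT TAG TCC ACG TGA — ATG at 3, stop TAG at 39 → 39 nt; ATG at 27, stop TAG at 39 → 15 nt.
Longest: frame 3, positions 3–41, 39 nt = 13 codons = 12 aa. → 39 nucleotides.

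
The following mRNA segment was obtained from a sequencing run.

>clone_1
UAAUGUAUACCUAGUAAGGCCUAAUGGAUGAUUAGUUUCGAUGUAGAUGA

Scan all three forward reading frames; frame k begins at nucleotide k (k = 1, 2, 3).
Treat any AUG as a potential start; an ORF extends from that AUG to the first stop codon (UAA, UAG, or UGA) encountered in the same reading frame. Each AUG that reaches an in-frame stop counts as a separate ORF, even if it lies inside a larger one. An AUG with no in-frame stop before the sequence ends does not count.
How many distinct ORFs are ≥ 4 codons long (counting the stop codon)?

2

Frame 1: UAA UGU AUA CCU AGU AAG GCC UAA UGG AUG AUU AGU UUC GAU GUA GAU — no AUG→stop ORF.
Frame 2: AAU GUA UAC CUA GUA AGG CCU AAU GGA UGA UUA GUU UCG AUG UAG AUG — AUG at 41, stop UAG at 44 → 6 nt.
Frame 3: AUG UAU ACC UAG UAA GGC CUA AUG GAU GAU UAG UUU CGA UGU AGA UGA — AUG at 3, stop UAG at 12 → 12 nt; AUG at 24, stop UAG at 33 → 12 nt.
ORFs ≥ 4 codons: frame 3 3–14 (4 codons), frame 3 24–35 (4 codons). Count = 2.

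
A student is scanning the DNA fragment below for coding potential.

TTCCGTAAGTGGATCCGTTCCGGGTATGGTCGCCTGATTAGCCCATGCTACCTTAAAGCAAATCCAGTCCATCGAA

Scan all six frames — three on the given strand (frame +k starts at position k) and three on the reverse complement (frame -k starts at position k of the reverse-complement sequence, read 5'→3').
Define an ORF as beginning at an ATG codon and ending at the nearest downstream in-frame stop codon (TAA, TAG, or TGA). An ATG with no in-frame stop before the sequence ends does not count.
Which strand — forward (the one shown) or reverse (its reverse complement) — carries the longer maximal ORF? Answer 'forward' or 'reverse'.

Reverse complement (5'→3'): TTCGATGGACTGGATTTGCTTTAAGGTAGCATGGGCTAATCAGGCGACCATACCCGGAACGGATCCACTTACGGAA
Frame +1: TTC CGT AAG TGG ATC CGT TCC GGG TAT GGT CGC CTG ATT AGC CCA TGC TAC CTT AAA GCA AAT CCA GTC CAT CGA — no ATG→stop ORF.
Frame +2: TCC GTA AGT GGA TCC GTT CCG GGT ATG GTC GCC TGA TTA GCC CAT GCT ACC TTA AAG CAA ATC CAG TCC ATC GAA — ATG at 26, stop TGA at 35 → 12 nt.
Frame +3: CCG TAA GTG GAT CCG TTC CGG GTA TGG TCG CCT GAT TAG CCC ATG CTA CCT TAA AGC AAA TCC AGT CCA TCG — ATG at 45, stop TAA at 54 → 12 nt.
Frame -1: TTC GAT GGA CTG GAT TTG CTT TAA GGT AGC ATG GGC TAA TCA GGC GAC CAT ACC CGG AAC GGA TCC ACT TAC GGA — ATG at 31, stop TAA at 37 → 9 nt.
Frame -2: TCG ATG GAC TGG ATT TGC TTT AAG GTA GCA TGG GCT AAT CAG GCG ACC ATA CCC GGA ACG GAT CCA CTT ACG GAA — no ATG→stop ORF.
Frame -3: CGA TGG ACT GGA TTT GCT TTA AGG TAG CAT GGG CTA ATC AGG CGA CCA TAC CCG GAA CGG ATC CAC TTA CGG — no ATG→stop ORF.
Forward-strand max 12 nt; reverse-strand max 9 nt. The forward strand has the longer ORF.

forward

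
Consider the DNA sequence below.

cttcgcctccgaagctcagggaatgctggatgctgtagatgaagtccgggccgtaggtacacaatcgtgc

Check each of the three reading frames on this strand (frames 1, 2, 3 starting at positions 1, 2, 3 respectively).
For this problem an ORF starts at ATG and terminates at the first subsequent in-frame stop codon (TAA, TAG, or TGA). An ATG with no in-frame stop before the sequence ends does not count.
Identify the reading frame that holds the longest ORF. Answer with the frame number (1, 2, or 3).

Frame 1: CTT CGC CTC CGA AGC TCA GGG AAT GCT GGA TGC TGT AGA TGA AGT CCG GGC CGT AGG TAC ACA ATC GTG — no ATG→stop ORF.
Frame 2: TTC GCC TCC GAA GCT CAG GGA ATG CTG GAT GCT GTA GAT GAA GTC CGG GCC GTA GGT ACA CAA TCG TGC — no ATG→stop ORF.
Frame 3: TCG CCT CCG AAG CTC AGG GAA TGC TGG ATG CTG TAG ATG AAG TCC GGG CCG TAG GTA CAC AAT CGT — ATG at 30, stop TAG at 36 → 9 nt; ATG at 39, stop TAG at 54 → 18 nt.
Longest ORF is 18 nt in frame 3 (positions 39–56).

3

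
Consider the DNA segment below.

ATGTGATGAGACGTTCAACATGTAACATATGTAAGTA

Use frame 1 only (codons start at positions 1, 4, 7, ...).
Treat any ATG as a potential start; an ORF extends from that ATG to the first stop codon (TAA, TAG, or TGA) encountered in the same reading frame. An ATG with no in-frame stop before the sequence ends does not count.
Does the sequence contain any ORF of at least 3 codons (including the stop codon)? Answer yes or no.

Frame 1: ATG TGA TGA GAC GTT CAA CAT GTA ACA TAT GTA AGT — ATG at 1, stop TGA at 4 → 6 nt.
Largest ORF found is 2 codons < 3, so no.

no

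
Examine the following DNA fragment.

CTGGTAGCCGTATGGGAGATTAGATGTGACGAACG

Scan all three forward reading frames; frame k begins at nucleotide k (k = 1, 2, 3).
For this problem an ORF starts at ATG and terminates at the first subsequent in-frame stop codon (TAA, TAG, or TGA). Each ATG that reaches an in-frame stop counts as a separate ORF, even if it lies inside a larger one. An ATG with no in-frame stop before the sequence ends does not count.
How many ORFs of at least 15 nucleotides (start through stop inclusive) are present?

0

Frame 1: CTG GTA GCC GTA TGG GAG ATT AGA TGT GAC GAA — no ATG→stop ORF.
Frame 2: TGG TAG CCG TAT GGG AGA TTA GAT GTG ACG AAC — no ATG→stop ORF.
Frame 3: GGT AGC CGT ATG GGA GAT TAG ATG TGA CGA ACG — ATG at 12, stop TAG at 21 → 12 nt; ATG at 24, stop TGA at 27 → 6 nt.
No ORF reaches 15 nucleotides. Count = 0.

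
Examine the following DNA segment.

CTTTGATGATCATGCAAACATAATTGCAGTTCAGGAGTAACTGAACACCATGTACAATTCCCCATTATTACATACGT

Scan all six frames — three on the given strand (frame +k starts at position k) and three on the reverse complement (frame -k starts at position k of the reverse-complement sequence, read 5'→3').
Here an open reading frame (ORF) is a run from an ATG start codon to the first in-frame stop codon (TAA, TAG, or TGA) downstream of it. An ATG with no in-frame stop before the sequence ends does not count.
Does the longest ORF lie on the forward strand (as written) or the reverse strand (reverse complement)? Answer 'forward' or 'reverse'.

Reverse complement (5'→3'): ACGTATGTAATAATGGGGAATTGTACATGGTGTTCAGTTACTCCTGAACTGCAATTATGTTTGCATGATCATCAAAG
Frame +1: CTT TGA TGA TCA TGC AAA CAT AAT TGC AGT TCA GGA GTA ACT GAA CAC CAT GTA CAA TTC CCC ATT ATT ACA TAC — no ATG→stop ORF.
Frame +2: TTT GAT GAT CAT GCA AAC ATA ATT GCA GTT CAG GAG TAA CTG AAC ACC ATG TAC AAT TCC CCA TTA TTA CAT ACG — no ATG→stop ORF.
Frame +3: TTG ATG ATC ATG CAA ACA TAA TTG CAG TTC AGG AGT AAC TGA ACA CCA TGT ACA ATT CCC CAT TAT TAC ATA CGT — ATG at 6, stop TAA at 21 → 18 nt; ATG at 12, stop TAA at 21 → 12 nt.
Frame -1: ACG TAT GTA ATA ATG GGG AAT TGT ACA TGG TGT TCA GTT ACT CCT GAA CTG CAA TTA TGT TTG CAT GAT CAT CAA — no ATG→stop ORF.
Frame -2: CGT ATG TAA TAA TGG GGA ATT GTA CAT GGT GTT CAG TTA CTC CTG AAC TGC AAT TAT GTT TGC ATG ATC ATC AAA — ATG at 5, stop TAA at 8 → 6 nt.
Frame -3: GTA TGT AAT AAT GGG GAA TTG TAC ATG GTG TTC AGT TAC TCC TGA ACT GCA ATT ATG TTT GCA TGA TCA TCA AAG — ATG at 27, stop TGA at 45 → 21 nt; ATG at 57, stop TGA at 66 → 12 nt.
Forward-strand max 18 nt; reverse-strand max 21 nt. The reverse strand has the longer ORF.

reverse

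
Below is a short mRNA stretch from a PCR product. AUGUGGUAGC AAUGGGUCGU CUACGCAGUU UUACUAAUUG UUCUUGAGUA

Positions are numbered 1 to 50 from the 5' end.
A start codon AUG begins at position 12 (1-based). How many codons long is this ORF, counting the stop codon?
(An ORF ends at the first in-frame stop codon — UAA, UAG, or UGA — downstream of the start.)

Codons from position 12: AUG (12–14), GGU (15–17), CGU (18–20), CUA (21–23), CGC (24–26), AGU (27–29), UUU (30–32), ACU (33–35), AAU (36–38), UGU (39–41), UCU (42–44), UGA (45–47).
UGA is the first in-frame stop; that's 12 codons including the stop.

12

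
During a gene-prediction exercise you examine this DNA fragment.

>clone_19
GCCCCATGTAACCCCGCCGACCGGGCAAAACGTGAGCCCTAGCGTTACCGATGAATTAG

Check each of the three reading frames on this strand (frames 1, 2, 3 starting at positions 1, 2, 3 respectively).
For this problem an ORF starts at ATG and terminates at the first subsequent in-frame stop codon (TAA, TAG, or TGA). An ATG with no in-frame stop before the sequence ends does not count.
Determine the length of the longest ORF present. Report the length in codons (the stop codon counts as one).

Frame 1: GCC CCA TGT AAC CCC GCC GAC CGG GCA AAA CGT GAG CCC TAG CGT TAC CGA TGA ATT — no ATG→stop ORF.
Frame 2: CCC CAT GTA ACC CCG CCG ACC GGG CAA AAC GTG AGC CCT AGC GTT ACC GAT GAA TTA — no ATG→stop ORF.
Frame 3: CCC ATG TAA CCC CGC CGA CCG GGC AAA ACG TGA GCC CTA GCG TTA CCG ATG AAT TAG — ATG at 6, stop TAA at 9 → 6 nt; ATG at 51, stop TAG at 57 → 9 nt.
Longest: frame 3, positions 51–59, 9 nt = 3 codons = 2 aa. → 3 codons.

3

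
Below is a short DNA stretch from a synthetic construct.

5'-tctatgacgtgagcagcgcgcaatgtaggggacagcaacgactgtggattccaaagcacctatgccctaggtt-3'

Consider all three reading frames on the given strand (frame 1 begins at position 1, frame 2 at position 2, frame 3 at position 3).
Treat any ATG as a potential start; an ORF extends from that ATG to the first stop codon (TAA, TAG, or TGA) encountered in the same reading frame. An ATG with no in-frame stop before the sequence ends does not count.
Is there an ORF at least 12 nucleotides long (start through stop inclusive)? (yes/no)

Frame 1: TCT ATG ACG TGA GCA GCG CGC AAT GTA GGG GAC AGC AAC GAC TGT GGA TTC CAA AGC ACC TAT GCC CTA GGT — ATG at 4, stop TGA at 10 → 9 nt.
Frame 2: CTA TGA CGT GAG CAG CGC GCA ATG TAG GGG ACA GCA ACG ACT GTG GAT TCC AAA GCA CCT ATG CCC TAG GTT — ATG at 23, stop TAG at 26 → 6 nt; ATG at 62, stop TAG at 68 → 9 nt.
Frame 3: TAT GAC GTG AGC AGC GCG CAA TGT AGG GGA CAG CAA CGA CTG TGG ATT CCA AAG CAC CTA TGC CCT AGG — no ATG→stop ORF.
Largest ORF found is 9 nucleotides < 12, so no.

no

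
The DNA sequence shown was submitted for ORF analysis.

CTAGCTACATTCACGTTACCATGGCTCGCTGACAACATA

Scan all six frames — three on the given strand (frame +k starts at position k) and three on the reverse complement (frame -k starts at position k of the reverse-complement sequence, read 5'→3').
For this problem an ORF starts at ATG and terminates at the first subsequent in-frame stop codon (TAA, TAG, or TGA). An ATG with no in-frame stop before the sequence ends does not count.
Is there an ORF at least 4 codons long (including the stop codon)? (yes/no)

yes

Reverse complement (5'→3'): TATGTTGTCAGCGAGCCATGGTAACGTGAATGTAGCTAG
Frame +1: CTA GCT ACA TTC ACG TTA CCA TGG CTC GCT GAC AAC ATA — no ATG→stop ORF.
Frame +2: TAG CTA CAT TCA CGT TAC CAT GGC TCG CTG ACA ACA — no ATG→stop ORF.
Frame +3: AGC TAC ATT CAC GTT ACC ATG GCT CGC TGA CAA CAT — ATG at 21, stop TGA at 30 → 12 nt.
Frame -1: TAT GTT GTC AGC GAG CCA TGG TAA CGT GAA TGT AGC TAG — no ATG→stop ORF.
Frame -2: ATG TTG TCA GCG AGC CAT GGT AAC GTG AAT GTA GCT — no ATG→stop ORF.
Frame -3: TGT TGT CAG CGA GCC ATG GTA ACG TGA ATG TAG CTA — ATG at 18, stop TGA at 27 → 12 nt; ATG at 30, stop TAG at 33 → 6 nt.
Frame +3 has an ORF of 4 codons (positions 21–32) ≥ 4, so yes.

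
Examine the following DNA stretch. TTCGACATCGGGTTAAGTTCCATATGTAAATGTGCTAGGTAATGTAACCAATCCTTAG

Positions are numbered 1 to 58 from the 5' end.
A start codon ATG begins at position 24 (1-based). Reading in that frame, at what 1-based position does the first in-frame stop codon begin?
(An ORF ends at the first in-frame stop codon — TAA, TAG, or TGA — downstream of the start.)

Codons from position 24: ATG (24–26), TAA (27–29).
TAA is a stop codon; it begins at position 27.

27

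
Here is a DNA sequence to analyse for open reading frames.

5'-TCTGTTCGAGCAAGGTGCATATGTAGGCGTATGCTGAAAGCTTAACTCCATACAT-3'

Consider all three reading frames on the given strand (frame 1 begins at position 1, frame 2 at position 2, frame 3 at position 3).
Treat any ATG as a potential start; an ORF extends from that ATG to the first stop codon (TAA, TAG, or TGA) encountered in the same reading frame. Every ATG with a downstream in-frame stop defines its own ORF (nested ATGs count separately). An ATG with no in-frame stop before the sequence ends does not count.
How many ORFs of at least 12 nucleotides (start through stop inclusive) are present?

1

Frame 1: TCT GTT CGA GCA AGG TGC ATA TGT AGG CGT ATG CTG AAA GCT TAA CTC CAT ACA — ATG at 31, stop TAA at 43 → 15 nt.
Frame 2: CTG TTC GAG CAA GGT GCA TAT GTA GGC GTA TGC TGA AAG CTT AAC TCC ATA CAT — no ATG→stop ORF.
Frame 3: TGT TCG AGC AAG GTG CAT ATG TAG GCG TAT GCT GAA AGC TTA ACT CCA TAC — ATG at 21, stop TAG at 24 → 6 nt.
ORFs ≥ 12 nucleotides: frame 1 31–45 (15 nucleotides). Count = 1.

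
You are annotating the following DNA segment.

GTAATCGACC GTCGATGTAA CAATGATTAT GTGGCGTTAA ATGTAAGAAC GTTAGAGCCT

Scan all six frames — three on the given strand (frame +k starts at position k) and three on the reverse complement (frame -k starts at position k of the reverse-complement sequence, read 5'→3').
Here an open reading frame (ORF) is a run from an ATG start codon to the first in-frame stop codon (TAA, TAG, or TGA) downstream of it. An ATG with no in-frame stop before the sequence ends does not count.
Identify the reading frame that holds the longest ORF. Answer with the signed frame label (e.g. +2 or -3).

+2

Reverse complement (5'→3'): AGGCTCTAACGTTCTTACATTTAACGCCACATAATCATTGTTACATCGACGGTCGATTAC
Frame +1: GTA ATC GAC CGT CGA TGT AAC AAT GAT TAT GTG GCG TTA AAT GTA AGA ACG TTA GAG CCT — no ATG→stop ORF.
Frame +2: TAA TCG ACC GTC GAT GTA ACA ATG ATT ATG TGG CGT TAA ATG TAA GAA CGT TAG AGC — ATG at 23, stop TAA at 38 → 18 nt; ATG at 29, stop TAA at 38 → 12 nt; ATG at 41, stop TAA at 44 → 6 nt.
Frame +3: AAT CGA CCG TCG ATG TAA CAA TGA TTA TGT GGC GTT AAA TGT AAG AAC GTT AGA GCC — ATG at 15, stop TAA at 18 → 6 nt.
Frame -1: AGG CTC TAA CGT TCT TAC ATT TAA CGC CAC ATA ATC ATT GTT ACA TCG ACG GTC GAT TAC — no ATG→stop ORF.
Frame -2: GGC TCT AAC GTT CTT ACA TTT AAC GCC ACA TAA TCA TTG TTA CAT CGA CGG TCG ATT — no ATG→stop ORF.
Frame -3: GCT CTA ACG TTC TTA CAT TTA ACG CCA CAT AAT CAT TGT TAC ATC GAC GGT CGA TTA — no ATG→stop ORF.
Longest ORF is 18 nt in frame +2 (positions 23–40).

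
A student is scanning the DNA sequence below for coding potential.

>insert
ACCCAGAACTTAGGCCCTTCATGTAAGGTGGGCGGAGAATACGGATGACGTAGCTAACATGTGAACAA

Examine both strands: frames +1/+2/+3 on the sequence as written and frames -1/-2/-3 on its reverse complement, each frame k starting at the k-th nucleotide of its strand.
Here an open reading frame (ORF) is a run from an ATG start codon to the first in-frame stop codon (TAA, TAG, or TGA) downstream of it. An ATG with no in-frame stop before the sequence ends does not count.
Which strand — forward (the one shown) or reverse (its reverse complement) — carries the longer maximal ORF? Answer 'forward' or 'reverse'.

reverse

Reverse complement (5'→3'): TTGTTCACATGTTAGCTACGTCATCCGTATTCTCCGCCCACCTTACATGAAGGGCCTAAGTTCTGGGT
Frame +1: ACC CAG AAC TTA GGC CCT TCA TGT AAG GTG GGC GGA GAA TAC GGA TGA CGT AGC TAA CAT GTG AAC — no ATG→stop ORF.
Frame +2: CCC AGA ACT TAG GCC CTT CAT GTA AGG TGG GCG GAG AAT ACG GAT GAC GTA GCT AAC ATG TGA ACA — ATG at 59, stop TGA at 62 → 6 nt.
Frame +3: CCA GAA CTT AGG CCC TTC ATG TAA GGT GGG CGG AGA ATA CGG ATG ACG TAG CTA ACA TGT GAA CAA — ATG at 21, stop TAA at 24 → 6 nt; ATG at 45, stop TAG at 51 → 9 nt.
Frame -1: TTG TTC ACA TGT TAG CTA CGT CAT CCG TAT TCT CCG CCC ACC TTA CAT GAA GGG CCT AAG TTC TGG — no ATG→stop ORF.
Frame -2: TGT TCA CAT GTT AGC TAC GTC ATC CGT ATT CTC CGC CCA CCT TAC ATG AAG GGC CTA AGT TCT GGG — no ATG→stop ORF.
Frame -3: GTT CAC ATG TTA GCT ACG TCA TCC GTA TTC TCC GCC CAC CTT ACA TGA AGG GCC TAA GTT CTG GGT — ATG at 9, stop TGA at 48 → 42 nt.
Forward-strand max 9 nt; reverse-strand max 42 nt. The reverse strand has the longer ORF.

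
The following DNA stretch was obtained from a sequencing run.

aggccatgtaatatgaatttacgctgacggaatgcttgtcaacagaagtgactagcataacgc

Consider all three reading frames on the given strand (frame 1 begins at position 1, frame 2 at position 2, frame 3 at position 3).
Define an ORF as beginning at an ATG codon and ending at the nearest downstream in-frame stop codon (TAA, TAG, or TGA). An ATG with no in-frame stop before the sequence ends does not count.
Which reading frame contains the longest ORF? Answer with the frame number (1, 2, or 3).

Frame 1: AGG CCA TGT AAT ATG AAT TTA CGC TGA CGG AAT GCT TGT CAA CAG AAG TGA CTA GCA TAA CGC — ATG at 13, stop TGA at 25 → 15 nt.
Frame 2: GGC CAT GTA ATA TGA ATT TAC GCT GAC GGA ATG CTT GTC AAC AGA AGT GAC TAG CAT AAC — ATG at 32, stop TAG at 53 → 24 nt.
Frame 3: GCC ATG TAA TAT GAA TTT ACG CTG ACG GAA TGC TTG TCA ACA GAA GTG ACT AGC ATA ACG — ATG at 6, stop TAA at 9 → 6 nt.
Longest ORF is 24 nt in frame 2 (positions 32–55).

2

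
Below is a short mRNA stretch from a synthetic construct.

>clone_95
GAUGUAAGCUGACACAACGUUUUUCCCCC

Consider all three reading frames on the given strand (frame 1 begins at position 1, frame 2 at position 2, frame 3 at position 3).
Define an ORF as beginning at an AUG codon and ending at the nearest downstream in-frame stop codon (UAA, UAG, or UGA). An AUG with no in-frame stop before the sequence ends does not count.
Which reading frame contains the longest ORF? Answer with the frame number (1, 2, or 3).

2

Frame 1: GAU GUA AGC UGA CAC AAC GUU UUU CCC — no AUG→stop ORF.
Frame 2: AUG UAA GCU GAC ACA ACG UUU UUC CCC — AUG at 2, stop UAA at 5 → 6 nt.
Frame 3: UGU AAG CUG ACA CAA CGU UUU UCC CCC — no AUG→stop ORF.
Longest ORF is 6 nt in frame 2 (positions 2–7).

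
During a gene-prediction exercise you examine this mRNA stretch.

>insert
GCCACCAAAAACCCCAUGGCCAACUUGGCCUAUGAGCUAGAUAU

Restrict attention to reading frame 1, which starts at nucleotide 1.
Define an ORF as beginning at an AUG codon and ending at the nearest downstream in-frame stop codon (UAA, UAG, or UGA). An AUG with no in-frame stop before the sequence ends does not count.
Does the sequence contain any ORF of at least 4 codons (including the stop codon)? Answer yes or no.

Frame 1: GCC ACC AAA AAC CCC AUG GCC AAC UUG GCC UAU GAG CUA GAU — no AUG→stop ORF.
Largest ORF found is 0 codons < 4, so no.

no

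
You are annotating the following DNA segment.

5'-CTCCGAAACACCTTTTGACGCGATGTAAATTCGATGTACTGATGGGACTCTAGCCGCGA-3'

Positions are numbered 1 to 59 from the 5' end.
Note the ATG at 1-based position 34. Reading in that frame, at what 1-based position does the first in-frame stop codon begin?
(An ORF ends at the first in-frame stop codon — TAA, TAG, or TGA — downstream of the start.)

40

Codons from position 34: ATG (34–36), TAC (37–39), TGA (40–42).
TGA is a stop codon; it begins at position 40.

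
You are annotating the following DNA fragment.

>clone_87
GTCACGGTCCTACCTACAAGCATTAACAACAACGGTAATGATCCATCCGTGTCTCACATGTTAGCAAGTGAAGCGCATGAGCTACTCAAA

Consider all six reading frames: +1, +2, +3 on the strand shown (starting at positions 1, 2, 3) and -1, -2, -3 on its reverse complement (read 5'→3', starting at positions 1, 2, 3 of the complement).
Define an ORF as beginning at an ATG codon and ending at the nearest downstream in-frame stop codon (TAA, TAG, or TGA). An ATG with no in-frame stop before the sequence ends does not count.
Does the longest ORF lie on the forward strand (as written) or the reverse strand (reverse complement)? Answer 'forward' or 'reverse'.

Reverse complement (5'→3'): TTTGAGTAGCTCATGCGCTTCACTTGCTAACATGTGAGACACGGATGGATCATTACCGTTGTTGTTAATGCTTGTAGGTAGGACCGTGAC
Frame +1: GTC ACG GTC CTA CCT ACA AGC ATT AAC AAC AAC GGT AAT GAT CCA TCC GTG TCT CAC ATG TTA GCA AGT GAA GCG CAT GAG CTA CTC AAA — no ATG→stop ORF.
Frame +2: TCA CGG TCC TAC CTA CAA GCA TTA ACA ACA ACG GTA ATG ATC CAT CCG TGT CTC ACA TGT TAG CAA GTG AAG CGC ATG AGC TAC TCA — ATG at 38, stop TAG at 62 → 27 nt.
Frame +3: CAC GGT CCT ACC TAC AAG CAT TAA CAA CAA CGG TAA TGA TCC ATC CGT GTC TCA CAT GTT AGC AAG TGA AGC GCA TGA GCT ACT CAA — no ATG→stop ORF.
Frame -1: TTT GAG TAG CTC ATG CGC TTC ACT TGC TAA CAT GTG AGA CAC GGA TGG ATC ATT ACC GTT GTT GTT AAT GCT TGT AGG TAG GAC CGT GAC — ATG at 13, stop TAA at 28 → 18 nt.
Frame -2: TTG AGT AGC TCA TGC GCT TCA CTT GCT AAC ATG TGA GAC ACG GAT GGA TCA TTA CCG TTG TTG TTA ATG CTT GTA GGT AGG ACC GTG — ATG at 32, stop TGA at 35 → 6 nt.
Frame -3: TGA GTA GCT CAT GCG CTT CAC TTG CTA ACA TGT GAG ACA CGG ATG GAT CAT TAC CGT TGT TGT TAA TGC TTG TAG GTA GGA CCG TGA — ATG at 45, stop TAA at 66 → 24 nt.
Forward-strand max 27 nt; reverse-strand max 24 nt. The forward strand has the longer ORF.

forward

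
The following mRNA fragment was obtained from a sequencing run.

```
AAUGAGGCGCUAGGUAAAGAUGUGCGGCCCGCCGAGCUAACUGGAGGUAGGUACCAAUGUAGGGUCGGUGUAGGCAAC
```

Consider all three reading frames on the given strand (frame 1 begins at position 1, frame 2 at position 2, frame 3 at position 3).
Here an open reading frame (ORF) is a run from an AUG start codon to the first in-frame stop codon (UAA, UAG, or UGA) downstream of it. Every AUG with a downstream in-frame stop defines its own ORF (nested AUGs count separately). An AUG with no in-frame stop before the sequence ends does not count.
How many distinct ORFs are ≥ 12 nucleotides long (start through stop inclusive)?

2

Frame 1: AAU GAG GCG CUA GGU AAA GAU GUG CGG CCC GCC GAG CUA ACU GGA GGU AGG UAC CAA UGU AGG GUC GGU GUA GGC AAC — no AUG→stop ORF.
Frame 2: AUG AGG CGC UAG GUA AAG AUG UGC GGC CCG CCG AGC UAA CUG GAG GUA GGU ACC AAU GUA GGG UCG GUG UAG GCA — AUG at 2, stop UAG at 11 → 12 nt; AUG at 20, stop UAA at 38 → 21 nt.
Frame 3: UGA GGC GCU AGG UAA AGA UGU GCG GCC CGC CGA GCU AAC UGG AGG UAG GUA CCA AUG UAG GGU CGG UGU AGG CAA — AUG at 57, stop UAG at 60 → 6 nt.
ORFs ≥ 12 nucleotides: frame 2 2–13 (12 nucleotides), frame 2 20–40 (21 nucleotides). Count = 2.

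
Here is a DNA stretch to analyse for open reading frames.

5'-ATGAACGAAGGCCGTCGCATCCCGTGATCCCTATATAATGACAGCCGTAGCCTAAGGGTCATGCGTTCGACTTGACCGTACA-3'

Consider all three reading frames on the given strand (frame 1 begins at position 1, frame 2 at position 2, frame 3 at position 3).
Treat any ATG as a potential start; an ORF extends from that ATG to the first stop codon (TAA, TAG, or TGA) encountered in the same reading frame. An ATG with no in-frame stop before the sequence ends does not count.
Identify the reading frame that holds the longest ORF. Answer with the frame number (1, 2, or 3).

1

Frame 1: ATG AAC GAA GGC CGT CGC ATC CCG TGA TCC CTA TAT AAT GAC AGC CGT AGC CTA AGG GTC ATG CGT TCG ACT TGA CCG TAC — ATG at 1, stop TGA at 25 → 27 nt; ATG at 61, stop TGA at 73 → 15 nt.
Frame 2: TGA ACG AAG GCC GTC GCA TCC CGT GAT CCC TAT ATA ATG ACA GCC GTA GCC TAA GGG TCA TGC GTT CGA CTT GAC CGT ACA — ATG at 38, stop TAA at 53 → 18 nt.
Frame 3: GAA CGA AGG CCG TCG CAT CCC GTG ATC CCT ATA TAA TGA CAG CCG TAG CCT AAG GGT CAT GCG TTC GAC TTG ACC GTA — no ATG→stop ORF.
Longest ORF is 27 nt in frame 1 (positions 1–27).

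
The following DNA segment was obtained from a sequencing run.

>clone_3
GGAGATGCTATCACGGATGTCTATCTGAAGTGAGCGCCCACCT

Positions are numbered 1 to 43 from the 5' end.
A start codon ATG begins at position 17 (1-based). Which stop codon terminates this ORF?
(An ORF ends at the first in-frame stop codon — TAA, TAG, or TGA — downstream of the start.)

Codons from position 17: ATG (17–19), TCT (20–22), ATC (23–25), TGA (26–28).
The first in-frame stop codon is TGA.

TGA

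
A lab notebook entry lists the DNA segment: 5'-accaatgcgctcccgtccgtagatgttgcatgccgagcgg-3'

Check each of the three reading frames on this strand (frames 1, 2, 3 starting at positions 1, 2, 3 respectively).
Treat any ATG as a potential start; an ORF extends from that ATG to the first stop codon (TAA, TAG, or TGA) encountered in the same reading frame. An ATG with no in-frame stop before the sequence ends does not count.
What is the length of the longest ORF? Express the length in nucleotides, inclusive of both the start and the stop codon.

18

Frame 1: ACC AAT GCG CTC CCG TCC GTA GAT GTT GCA TGC CGA GCG — no ATG→stop ORF.
Frame 2: CCA ATG CGC TCC CGT CCG TAG ATG TTG CAT GCC GAG CGG — ATG at 5, stop TAG at 20 → 18 nt.
Frame 3: CAA TGC GCT CCC GTC CGT AGA TGT TGC ATG CCG AGC — no ATG→stop ORF.
Longest: frame 2, positions 5–22, 18 nt = 6 codons = 5 aa. → 18 nucleotides.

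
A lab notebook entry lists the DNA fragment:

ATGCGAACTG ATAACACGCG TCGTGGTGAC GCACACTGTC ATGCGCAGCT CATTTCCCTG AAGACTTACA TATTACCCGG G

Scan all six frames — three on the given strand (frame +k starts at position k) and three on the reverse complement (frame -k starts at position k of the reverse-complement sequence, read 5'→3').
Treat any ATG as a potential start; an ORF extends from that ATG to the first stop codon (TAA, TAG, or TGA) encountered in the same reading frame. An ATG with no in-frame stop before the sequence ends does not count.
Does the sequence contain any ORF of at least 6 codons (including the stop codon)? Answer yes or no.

Reverse complement (5'→3'): CCCGGGTAATATGTAAGTCTTCAGGGAAATGAGCTGCGCATGACAGTGTGCGTCACCACGACGCGTGTTATCAGTTCGCAT
Frame +1: ATG CGA ACT GAT AAC ACG CGT CGT GGT GAC GCA CAC TGT CAT GCG CAG CTC ATT TCC CTG AAG ACT TAC ATA TTA CCC GGG — no ATG→stop ORF.
Frame +2: TGC GAA CTG ATA ACA CGC GTC GTG GTG ACG CAC ACT GTC ATG CGC AGC TCA TTT CCC TGA AGA CTT ACA TAT TAC CCG — ATG at 41, stop TGA at 59 → 21 nt.
Frame +3: GCG AAC TGA TAA CAC GCG TCG TGG TGA CGC ACA CTG TCA TGC GCA GCT CAT TTC CCT GAA GAC TTA CAT ATT ACC CGG — no ATG→stop ORF.
Frame -1: CCC GGG TAA TAT GTA AGT CTT CAG GGA AAT GAG CTG CGC ATG ACA GTG TGC GTC ACC ACG ACG CGT GTT ATC AGT TCG CAT — no ATG→stop ORF.
Frame -2: CCG GGT AAT ATG TAA GTC TTC AGG GAA ATG AGC TGC GCA TGA CAG TGT GCG TCA CCA CGA CGC GTG TTA TCA GTT CGC — ATG at 11, stop TAA at 14 → 6 nt; ATG at 29, stop TGA at 41 → 15 nt.
Frame -3: CGG GTA ATA TGT AAG TCT TCA GGG AAA TGA GCT GCG CAT GAC AGT GTG CGT CAC CAC GAC GCG TGT TAT CAG TTC GCA — no ATG→stop ORF.
Frame +2 has an ORF of 7 codons (positions 41–61) ≥ 6, so yes.

yes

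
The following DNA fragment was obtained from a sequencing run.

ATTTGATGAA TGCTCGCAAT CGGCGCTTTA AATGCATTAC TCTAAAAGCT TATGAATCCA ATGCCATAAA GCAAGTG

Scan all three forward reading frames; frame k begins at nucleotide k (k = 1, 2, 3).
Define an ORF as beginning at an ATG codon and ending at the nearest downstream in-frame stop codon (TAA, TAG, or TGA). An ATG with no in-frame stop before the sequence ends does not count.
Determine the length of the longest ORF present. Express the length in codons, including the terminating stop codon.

Frame 1: ATT TGA TGA ATG CTC GCA ATC GGC GCT TTA AAT GCA TTA CTC TAA AAG CTT ATG AAT CCA ATG CCA TAA AGC AAG — ATG at 10, stop TAA at 43 → 36 nt; ATG at 52, stop TAA at 67 → 18 nt; ATG at 61, stop TAA at 67 → 9 nt.
Frame 2: TTT GAT GAA TGC TCG CAA TCG GCG CTT TAA ATG CAT TAC TCT AAA AGC TTA TGA ATC CAA TGC CAT AAA GCA AGT — ATG at 32, stop TGA at 53 → 24 nt.
Frame 3: TTG ATG AAT GCT CGC AAT CGG CGC TTT AAA TGC ATT ACT CTA AAA GCT TAT GAA TCC AAT GCC ATA AAG CAA GTG — no ATG→stop ORF.
Longest: frame 1, positions 10–45, 36 nt = 12 codons = 11 aa. → 12 codons.

12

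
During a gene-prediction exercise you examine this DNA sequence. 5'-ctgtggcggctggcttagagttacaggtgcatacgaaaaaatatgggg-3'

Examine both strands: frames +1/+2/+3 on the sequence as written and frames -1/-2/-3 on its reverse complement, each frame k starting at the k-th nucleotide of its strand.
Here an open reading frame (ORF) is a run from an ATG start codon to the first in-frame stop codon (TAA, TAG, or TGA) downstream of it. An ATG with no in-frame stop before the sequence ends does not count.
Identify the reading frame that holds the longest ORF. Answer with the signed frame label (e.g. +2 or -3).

Reverse complement (5'→3'): CCCCATATTTTTTCGTATGCACCTGTAACTCTAAGCCAGCCGCCACAG
Frame +1: CTG TGG CGG CTG GCT TAG AGT TAC AGG TGC ATA CGA AAA AAT ATG GGG — no ATG→stop ORF.
Frame +2: TGT GGC GGC TGG CTT AGA GTT ACA GGT GCA TAC GAA AAA ATA TGG — no ATG→stop ORF.
Frame +3: GTG GCG GCT GGC TTA GAG TTA CAG GTG CAT ACG AAA AAA TAT GGG — no ATG→stop ORF.
Frame -1: CCC CAT ATT TTT TCG TAT GCA CCT GTA ACT CTA AGC CAG CCG CCA CAG — no ATG→stop ORF.
Frame -2: CCC ATA TTT TTT CGT ATG CAC CTG TAA CTC TAA GCC AGC CGC CAC — ATG at 17, stop TAA at 26 → 12 nt.
Frame -3: CCA TAT TTT TTC GTA TGC ACC TGT AAC TCT AAG CCA GCC GCC ACA — no ATG→stop ORF.
Longest ORF is 12 nt in frame -2 (positions 17–28).

-2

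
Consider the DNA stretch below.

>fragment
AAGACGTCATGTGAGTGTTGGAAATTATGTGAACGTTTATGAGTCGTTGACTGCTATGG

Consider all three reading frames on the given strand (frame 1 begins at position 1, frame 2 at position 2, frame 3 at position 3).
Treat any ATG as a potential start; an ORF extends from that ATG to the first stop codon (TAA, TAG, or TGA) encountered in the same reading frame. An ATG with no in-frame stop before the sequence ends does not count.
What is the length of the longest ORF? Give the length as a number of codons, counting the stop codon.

4

Frame 1: AAG ACG TCA TGT GAG TGT TGG AAA TTA TGT GAA CGT TTA TGA GTC GTT GAC TGC TAT — no ATG→stop ORF.
Frame 2: AGA CGT CAT GTG AGT GTT GGA AAT TAT GTG AAC GTT TAT GAG TCG TTG ACT GCT ATG — no ATG→stop ORF.
Frame 3: GAC GTC ATG TGA GTG TTG GAA ATT ATG TGA ACG TTT ATG AGT CGT TGA CTG CTA TGG — ATG at 9, stop TGA at 12 → 6 nt; ATG at 27, stop TGA at 30 → 6 nt; ATG at 39, stop TGA at 48 → 12 nt.
Longest: frame 3, positions 39–50, 12 nt = 4 codons = 3 aa. → 4 codons.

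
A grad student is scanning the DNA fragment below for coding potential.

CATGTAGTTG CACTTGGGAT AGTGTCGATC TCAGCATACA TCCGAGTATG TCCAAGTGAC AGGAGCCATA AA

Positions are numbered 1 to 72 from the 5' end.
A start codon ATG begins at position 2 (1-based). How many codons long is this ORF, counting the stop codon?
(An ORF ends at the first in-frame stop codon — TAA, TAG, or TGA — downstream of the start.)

2

Codons from position 2: ATG (2–4), TAG (5–7).
TAG is the first in-frame stop; that's 2 codons including the stop.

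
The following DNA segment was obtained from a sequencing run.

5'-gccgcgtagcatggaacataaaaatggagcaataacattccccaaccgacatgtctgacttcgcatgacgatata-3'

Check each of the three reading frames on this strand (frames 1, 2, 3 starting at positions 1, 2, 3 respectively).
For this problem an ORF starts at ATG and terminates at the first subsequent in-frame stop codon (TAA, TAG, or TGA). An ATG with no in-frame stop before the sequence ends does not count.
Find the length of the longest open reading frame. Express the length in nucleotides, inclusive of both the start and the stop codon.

48

Frame 1: GCC GCG TAG CAT GGA ACA TAA AAA TGG AGC AAT AAC ATT CCC CAA CCG ACA TGT CTG ACT TCG CAT GAC GAT ATA — no ATG→stop ORF.
Frame 2: CCG CGT AGC ATG GAA CAT AAA AAT GGA GCA ATA ACA TTC CCC AAC CGA CAT GTC TGA CTT CGC ATG ACG ATA — ATG at 11, stop TGA at 56 → 48 nt.
Frame 3: CGC GTA GCA TGG AAC ATA AAA ATG GAG CAA TAA CAT TCC CCA ACC GAC ATG TCT GAC TTC GCA TGA CGA TAT — ATG at 24, stop TAA at 33 → 12 nt; ATG at 51, stop TGA at 66 → 18 nt.
Longest: frame 2, positions 11–58, 48 nt = 16 codons = 15 aa. → 48 nucleotides.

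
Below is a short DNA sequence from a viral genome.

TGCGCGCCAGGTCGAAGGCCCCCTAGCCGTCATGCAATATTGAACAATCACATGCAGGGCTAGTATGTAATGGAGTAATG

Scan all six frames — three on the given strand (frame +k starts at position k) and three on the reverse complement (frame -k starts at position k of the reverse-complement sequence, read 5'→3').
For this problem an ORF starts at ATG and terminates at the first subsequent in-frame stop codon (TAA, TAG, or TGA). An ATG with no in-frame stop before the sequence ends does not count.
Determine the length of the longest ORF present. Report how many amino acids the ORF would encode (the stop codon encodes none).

3

Reverse complement (5'→3'): CATTACTCCATTACATACTAGCCCTGCATGTGATTGTTCAATATTGCATGACGGCTAGGGGGCCTTCGACCTGGCGCGCA
Frame +1: TGC GCG CCA GGT CGA AGG CCC CCT AGC CGT CAT GCA ATA TTG AAC AAT CAC ATG CAG GGC TAG TAT GTA ATG GAG TAA — ATG at 52, stop TAG at 61 → 12 nt; ATG at 70, stop TAA at 76 → 9 nt.
Frame +2: GCG CGC CAG GTC GAA GGC CCC CTA GCC GTC ATG CAA TAT TGA ACA ATC ACA TGC AGG GCT AGT ATG TAA TGG AGT AAT — ATG at 32, stop TGA at 41 → 12 nt; ATG at 65, stop TAA at 68 → 6 nt.
Frame +3: CGC GCC AGG TCG AAG GCC CCC TAG CCG TCA TGC AAT ATT GAA CAA TCA CAT GCA GGG CTA GTA TGT AAT GGA GTA ATG — no ATG→stop ORF.
Frame -1: CAT TAC TCC ATT ACA TAC TAG CCC TGC ATG TGA TTG TTC AAT ATT GCA TGA CGG CTA GGG GGC CTT CGA CCT GGC GCG — ATG at 28, stop TGA at 31 → 6 nt.
Frame -2: ATT ACT CCA TTA CAT ACT AGC CCT GCA TGT GAT TGT TCA ATA TTG CAT GAC GGC TAG GGG GCC TTC GAC CTG GCG CGC — no ATG→stop ORF.
Frame -3: TTA CTC CAT TAC ATA CTA GCC CTG CAT GTG ATT GTT CAA TAT TGC ATG ACG GCT AGG GGG CCT TCG ACC TGG CGC GCA — no ATG→stop ORF.
Longest: frame +1, positions 52–63, 12 nt = 4 codons = 3 aa. → 3 amino acids.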